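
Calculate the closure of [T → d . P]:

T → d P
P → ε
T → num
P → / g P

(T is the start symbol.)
To compute CLOSURE, for each item [A → α.Bβ] where B is a non-terminal, add [B → .γ] for all productions B → γ; repeat for the newly added items until nothing changes.

Start with: [T → d . P]
  [T → d . P] has the dot before P: add [P → .], [P → . / g P]
No further items can be added.

CLOSURE = { [P → . / g P], [P → .], [T → d . P] }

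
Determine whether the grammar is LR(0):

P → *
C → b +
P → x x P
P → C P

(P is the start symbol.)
A grammar is LR(0) if no state in the canonical LR(0) collection has:
  - both a shift item (dot before a terminal) and a complete item (shift-reduce conflict), or
  - two or more complete items (reduce-reduce conflict; the accept item [P' → P .] counts as a complete item here).

Augment with P' → P and build the canonical LR(0) collection (I0 = CLOSURE({[P' → . P]}), then GOTO on every symbol after a dot until no new states appear). It has 10 states:
  I0: { [C → . b +], [P → . *], [P → . C P], [P → . x x P], [P' → . P] }  — shift
  I1: { [P → * .] }  — reduce
  I2: { [C → . b +], [P → . *], [P → . C P], [P → . x x P], [P → C . P] }  — shift
  I3: { [P' → P .] }  — accept
  I4: { [C → b . +] }  — shift
  I5: { [P → x . x P] }  — shift
  I6: { [C → . b +], [P → . *], [P → . C P], [P → . x x P], [P → x x . P] }  — shift
  I7: { [P → x x P .] }  — reduce
  I8: { [C → b + .] }  — reduce
  I9: { [P → C P .] }  — reduce

Every state is either a pure shift/goto state or contains exactly one complete item and nothing to shift — no conflicts. The grammar is LR(0).

Answer: Yes, the grammar is LR(0)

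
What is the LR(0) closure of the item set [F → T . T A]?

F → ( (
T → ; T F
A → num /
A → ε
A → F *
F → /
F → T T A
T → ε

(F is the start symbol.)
{ [F → T . T A], [T → . ; T F], [T → .] }

To compute CLOSURE, for each item [A → α.Bβ] where B is a non-terminal, add [B → .γ] for all productions B → γ; repeat for the newly added items until nothing changes.

Start with: [F → T . T A]
  [F → T . T A] has the dot before T: add [T → . ; T F], [T → .]
No further items can be added.

CLOSURE = { [F → T . T A], [T → . ; T F], [T → .] }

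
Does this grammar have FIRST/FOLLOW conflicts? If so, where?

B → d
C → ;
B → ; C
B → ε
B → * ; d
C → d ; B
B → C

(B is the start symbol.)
A FIRST/FOLLOW conflict occurs when a non-terminal N has a nullable alternative N → β (β ⇒* ε) and another alternative N → α with FIRST(α) ∩ FOLLOW(N) ≠ ∅: on such a lookahead the parser cannot decide between expanding α and letting N vanish via β.

Nullable non-terminals: B.
FIRST sets used below: FIRST(C) = { ';', 'd' }

B: nullable alternative(s) B → ε; FOLLOW(B) = { $ }
  B → d: FIRST \ {ε} = { 'd' } — disjoint from FOLLOW(B)
  B → ; C: FIRST \ {ε} = { ';' } — disjoint from FOLLOW(B)
  B → ε: FIRST \ {ε} = { } — this is the only nullable alternative, skip
  B → * ; d: FIRST \ {ε} = { '*' } — disjoint from FOLLOW(B)
  B → C: FIRST \ {ε} = { ';', 'd' } — disjoint from FOLLOW(B)

C has no nullable alternative, so no FIRST/FOLLOW check is needed there.

No FIRST/FOLLOW conflicts found.

Answer: No FIRST/FOLLOW conflicts.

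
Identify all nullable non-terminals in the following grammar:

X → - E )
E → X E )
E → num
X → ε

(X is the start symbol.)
ε-productions: X → ε
So X is immediately nullable.
No further non-terminal can be added: every production for the remaining non-terminals contains a terminal or a non-nullable non-terminal.
Nullable = { 'X' }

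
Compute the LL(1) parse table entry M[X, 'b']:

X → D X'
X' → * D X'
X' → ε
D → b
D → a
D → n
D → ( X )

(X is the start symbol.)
X → D X'

To find M[X, 'b'], we find productions for X where 'b' is in the predict set (PREDICT(N → α) = (FIRST(α) \ {ε}) ∪ (FOLLOW(N) if α ⇒* ε)).

Relevant sets:
  FIRST(D) = { '(', 'a', 'b', 'n' }

X → D X': PREDICT = { '(', 'a', 'b', 'n' }
  'b' is in predict set, so this production goes in M[X, 'b']

M[X, 'b'] = X → D X'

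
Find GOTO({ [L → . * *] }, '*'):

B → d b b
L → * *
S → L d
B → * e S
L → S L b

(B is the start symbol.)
{ [L → * . *] }

GOTO(I, '*') = CLOSURE({ [A → αX.β] : [A → α.Xβ] ∈ I, X = '*' })

Items with dot before '*', with the dot advanced:
  [L → . * *] → [L → * . *]
Closure adds nothing (no advanced item has the dot before a non-terminal).

GOTO = { [L → * . *] }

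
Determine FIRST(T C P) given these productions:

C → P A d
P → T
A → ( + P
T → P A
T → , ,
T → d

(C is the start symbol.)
{ ',', 'd' }

FIRST sets of the non-terminals involved (from the grammar, by fixed-point iteration):
  FIRST(T) = { ',', 'd' }

To compute FIRST(T C P), process the symbols left to right:
Symbol T is a non-terminal. Add FIRST(T) \ {ε} = { ',', 'd' }
T is not nullable (ε ∉ FIRST(T)), so stop here.
FIRST(T C P) = { ',', 'd' }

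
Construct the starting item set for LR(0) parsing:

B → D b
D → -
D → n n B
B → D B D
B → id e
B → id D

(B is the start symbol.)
First, augment the grammar with B' → B
I₀ = CLOSURE({ [B' → . B] }):
  [B' → . B] has the dot before B: add [B → . D b], [B → . D B D], [B → . id e], [B → . id D]
  [B → . D b] has the dot before D: add [D → . -], [D → . n n B]
No further items can be added.

I₀ = { [B → . D B D], [B → . D b], [B → . id D], [B → . id e], [B' → . B], [D → . -], [D → . n n B] }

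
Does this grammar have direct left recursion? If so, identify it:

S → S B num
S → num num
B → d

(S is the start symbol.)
S → S B num: LEFT RECURSIVE (starts with S)
S → num num: starts with num
B → d: starts with d

The grammar has direct left recursion on: S.

Answer: Yes, S is left-recursive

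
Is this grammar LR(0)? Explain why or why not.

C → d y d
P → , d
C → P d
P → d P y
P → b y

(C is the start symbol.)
Yes, the grammar is LR(0)

Augment with C' → C and build the canonical LR(0) collection (I0 = CLOSURE({[C' → . C]}), then GOTO on every symbol after a dot until no new states appear). It has 14 states:
  I0: { [C → . P d], [C → . d y d], [C' → . C], [P → . , d], [P → . b y], [P → . d P y] }  — shift
  I1: { [P → , . d] }  — shift
  I2: { [C' → C .] }  — accept
  I3: { [C → P . d] }  — shift
  I4: { [P → b . y] }  — shift
  I5: { [C → d . y d], [P → . , d], [P → . b y], [P → . d P y], [P → d . P y] }  — shift
  I6: { [P → d P . y] }  — shift
  I7: { [P → . , d], [P → . b y], [P → . d P y], [P → d . P y] }  — shift
  I8: { [C → d y . d] }  — shift
  I9: { [C → d y d .] }  — reduce
  I10: { [P → d P y .] }  — reduce
  I11: { [P → b y .] }  — reduce
  I12: { [C → P d .] }  — reduce
  I13: { [P → , d .] }  — reduce

Every state is either a pure shift/goto state or contains exactly one complete item and nothing to shift — no conflicts. The grammar is LR(0).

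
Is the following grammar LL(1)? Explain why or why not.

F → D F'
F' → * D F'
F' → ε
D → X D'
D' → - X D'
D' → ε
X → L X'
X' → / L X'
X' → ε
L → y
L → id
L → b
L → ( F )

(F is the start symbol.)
Relevant sets:
  FOLLOW(F') = { $, ')' }
  FOLLOW(D') = { $, ')', '*' }
  FOLLOW(X') = { $, ')', '*', '-' }

For F':
  PREDICT(F' → '*' D F') = { '*' }
  PREDICT(F' → ε) = { $, ')' }
For D':
  PREDICT(D' → '-' X D') = { '-' }
  PREDICT(D' → ε) = { $, ')', '*' }
For X':
  PREDICT(X' → '/' L X') = { '/' }
  PREDICT(X' → ε) = { $, ')', '*', '-' }
For L:
  PREDICT(L → y) = { 'y' }
  PREDICT(L → id) = { 'id' }
  PREDICT(L → b) = { 'b' }
  PREDICT(L → '(' F ')') = { '(' }
F, D, X have a single production, so nothing to check there.

All predict sets are disjoint. The grammar IS LL(1).

Answer: Yes, the grammar is LL(1).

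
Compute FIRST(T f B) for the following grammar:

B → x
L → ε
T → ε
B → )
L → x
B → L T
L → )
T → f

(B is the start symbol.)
{ 'f' }

FIRST sets of the non-terminals involved (from the grammar, by fixed-point iteration):
  FIRST(T) = { 'f', ε }

To compute FIRST(T f B), process the symbols left to right:
Symbol T is a non-terminal. Add FIRST(T) \ {ε} = { 'f' }
T is nullable (ε ∈ FIRST(T)), continue to the next symbol.
Symbol f is a terminal. Add 'f' and stop.
FIRST(T f B) = { 'f' }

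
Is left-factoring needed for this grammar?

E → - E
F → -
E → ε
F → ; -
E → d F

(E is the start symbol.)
Left-factoring is needed when two productions for the same non-terminal
share a common prefix on the right-hand side.

Productions for E:
  E → - E
  E → ε
  E → d F
Productions for F:
  F → -
  F → ; -

No common prefixes found.

Answer: No, left-factoring is not needed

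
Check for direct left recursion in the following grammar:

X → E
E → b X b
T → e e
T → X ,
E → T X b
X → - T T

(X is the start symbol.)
Direct left recursion occurs when N → N α for some non-terminal N (the right-hand side begins with the left-hand side itself).

X → E: starts with E
E → b X b: starts with b
T → e e: starts with e
T → X ,: starts with X
E → T X b: starts with T
X → - T T: starts with '-'

No direct left recursion found.

Answer: No direct left recursion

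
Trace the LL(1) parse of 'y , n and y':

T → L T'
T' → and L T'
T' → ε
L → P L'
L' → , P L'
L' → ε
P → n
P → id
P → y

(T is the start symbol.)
LL(1) parsing maintains a stack (initially the start symbol over $) and the input. At each step: if the stack top is a terminal, match it against the current input token; if it is a non-terminal N, replace it with the RHS of M[N, lookahead] (the unique production whose predict set contains the lookahead).

Stack is shown with the top on the left.

Stack        Input          Action
----------------------------------
T $          y , n and y $  output T → L T'
L T' $       y , n and y $  output L → P L'
P L' T' $    y , n and y $  output P → y
y L' T' $    y , n and y $  match 'y'
L' T' $      , n and y $    output L' → , P L'
, P L' T' $  , n and y $    match ','
P L' T' $    n and y $      output P → n
n L' T' $    n and y $      match 'n'
L' T' $      and y $        output L' → ε
T' $         and y $        output T' → and L T'
and L T' $   and y $        match 'and'
L T' $       y $            output L → P L'
P L' T' $    y $            output P → y
y L' T' $    y $            match 'y'
L' T' $      $              output L' → ε
T' $         $              output T' → ε
$            $              accept

The string is accepted.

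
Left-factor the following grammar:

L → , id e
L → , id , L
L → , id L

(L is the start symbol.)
Left-factoring transforms A → αβ₁ | αβ₂ into A → αA' and A' → β₁ | β₂
(α is the longest common prefix among the alternatives). Repeat until
no nonterminal has two alternatives with a common prefix.

Round 1: L has alternatives sharing prefix ', id'. Introduce L': L → , id L'
  Add: L' → e
  Add: L' → , L
  Add: L' → L

No remaining common prefixes — done.

Resulting grammar:
L → , id L'
L' → e
L' → , L
L' → L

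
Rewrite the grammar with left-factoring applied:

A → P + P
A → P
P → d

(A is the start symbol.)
A → P A'
A' → + P
A' → ε
P → d

Left-factoring transforms A → αβ₁ | αβ₂ into A → αA' and A' → β₁ | β₂
(α is the longest common prefix among the alternatives). Repeat until
no nonterminal has two alternatives with a common prefix.

Round 1: A has alternatives sharing prefix 'P'. Introduce A': A → P A'
  Add: A' → + P
  Add: A' → ε

No remaining common prefixes — done.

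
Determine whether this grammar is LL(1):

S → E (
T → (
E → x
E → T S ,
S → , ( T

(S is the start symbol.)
Yes, the grammar is LL(1).

A grammar is LL(1) if for each non-terminal N with multiple productions, the predict sets of those productions are pairwise disjoint, where PREDICT(N → α) = (FIRST(α) \ {ε}) ∪ (FOLLOW(N) if α ⇒* ε).

Relevant sets:
  FIRST(E) = { '(', 'x' }
  FIRST(T) = { '(' }

For S:
  PREDICT(S → E '(') = { '(', 'x' }
  PREDICT(S → ',' '(' T) = { ',' }
For E:
  PREDICT(E → x) = { 'x' }
  PREDICT(E → T S ',') = { '(' }
T has a single production, so nothing to check there.

All predict sets are disjoint. The grammar IS LL(1).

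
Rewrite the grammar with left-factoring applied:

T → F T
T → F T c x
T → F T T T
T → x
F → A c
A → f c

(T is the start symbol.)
Left-factoring transforms A → αβ₁ | αβ₂ into A → αA' and A' → β₁ | β₂
(α is the longest common prefix among the alternatives). Repeat until
no nonterminal has two alternatives with a common prefix.

Round 1: T has alternatives sharing prefix 'F T'. Introduce T': T → F T T'
  Add: T' → ε
  Add: T' → c x
  Add: T' → T T

No remaining common prefixes — done.

Resulting grammar:
T → F T T'
T' → ε
T' → c x
T' → T T
T → x
F → A c
A → f c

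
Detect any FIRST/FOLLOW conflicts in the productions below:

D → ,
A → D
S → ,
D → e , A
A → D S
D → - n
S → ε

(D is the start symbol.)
Yes. S → ',' with FOLLOW(S) on { ',' }

Nullable non-terminals: S.

S: nullable alternative(s) S → ε; FOLLOW(S) = { $, ',' }
  S → ,: FIRST \ {ε} = { ',' } — overlaps FOLLOW(S) on { ',' }: CONFLICT
  S → ε: FIRST \ {ε} = { } — this is the only nullable alternative, skip

A, D have no nullable alternative, so no FIRST/FOLLOW check is needed there.

So the grammar has 1 FIRST/FOLLOW conflict (marked CONFLICT above).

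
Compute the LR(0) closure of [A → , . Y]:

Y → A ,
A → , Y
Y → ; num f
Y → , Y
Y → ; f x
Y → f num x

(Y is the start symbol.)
Start with: [A → , . Y]
  [A → , . Y] has the dot before Y: add [Y → . A ,], [Y → . ; num f], [Y → . , Y], [Y → . ; f x], [Y → . f num x]
  [Y → . A ,] has the dot before A: add [A → . , Y]
No further items can be added.

CLOSURE = { [A → , . Y], [A → . , Y], [Y → . , Y], [Y → . ; f x], [Y → . ; num f], [Y → . A ,], [Y → . f num x] }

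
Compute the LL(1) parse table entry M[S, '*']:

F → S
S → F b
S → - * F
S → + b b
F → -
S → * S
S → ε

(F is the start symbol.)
To find M[S, '*'], we find productions for S where '*' is in the predict set (PREDICT(N → α) = (FIRST(α) \ {ε}) ∪ (FOLLOW(N) if α ⇒* ε)).

Relevant sets:
  FIRST(F) = { '*', '+', '-', 'b', ε }
  FOLLOW(S) = { $, 'b' }

S → F b: PREDICT = { '*', '+', '-', 'b' }
  '*' is in predict set, so this production goes in M[S, '*']
S → - * F: PREDICT = { '-' }
S → + b b: PREDICT = { '+' }
S → * S: PREDICT = { '*' }
  '*' is in predict set, so this production goes in M[S, '*']
S → ε: PREDICT = { $, 'b' }

M[S, '*'] = S → F b, S → * S  (a multiply-defined cell — the grammar is not LL(1))

Answer: S → F b, S → * S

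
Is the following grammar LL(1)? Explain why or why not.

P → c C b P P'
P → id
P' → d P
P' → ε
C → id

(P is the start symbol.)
Relevant sets:
  FOLLOW(P') = { $, 'd' }

For P:
  PREDICT(P → c C b P P') = { 'c' }
  PREDICT(P → id) = { 'id' }
For P':
  PREDICT(P' → d P) = { 'd' }
  PREDICT(P' → ε) = { $, 'd' }
C has a single production, so nothing to check there.

Conflict found: Predict set conflict for P': { 'd' }
The grammar is NOT LL(1).

Answer: No. Predict set conflict for P': { 'd' }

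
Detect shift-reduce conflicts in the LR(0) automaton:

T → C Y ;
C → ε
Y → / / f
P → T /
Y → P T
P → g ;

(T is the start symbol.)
A shift-reduce conflict occurs when an LR(0) state has both:
  - a complete (reduce) item [A → α .] (dot at the end), and
  - a shift item [B → β . c γ] (dot before a terminal).

Augment with T' → T and build the canonical LR(0) collection (I0 = CLOSURE({[T' → . T]}), then GOTO on every symbol after a dot until no new states appear). It has 14 states:
  I0: { [C → .], [T → . C Y ;], [T' → . T] }  — reduce
  I1: { [C → .], [P → . T /], [P → . g ;], [T → . C Y ;], [T → C . Y ;], [Y → . / / f], [Y → . P T] }  — shift, reduce
  I2: { [T' → T .] }  — accept
  I3: { [Y → / . / f] }  — shift
  I4: { [C → .], [T → . C Y ;], [Y → P . T] }  — reduce
  I5: { [P → T . /] }  — shift
  I6: { [T → C Y . ;] }  — shift
  I7: { [P → g . ;] }  — shift
  I8: { [P → g ; .] }  — reduce
  I9: { [T → C Y ; .] }  — reduce
  I10: { [P → T / .] }  — reduce
  I11: { [Y → P T .] }  — reduce
  I12: { [Y → / / . f] }  — shift
  I13: { [Y → / / f .] }  — reduce

I1 contains reduce item [C → .] and shift items [P → . g ;], [Y → . / / f] — shift-reduce conflict.

Answer: Yes — I1: [C → .] vs [P → . g ;]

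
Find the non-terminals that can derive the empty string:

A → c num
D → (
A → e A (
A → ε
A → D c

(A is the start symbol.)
ε-productions: A → ε
So A is immediately nullable.
No further non-terminal can be added: every production for the remaining non-terminals contains a terminal or a non-nullable non-terminal.
Nullable = { 'A' }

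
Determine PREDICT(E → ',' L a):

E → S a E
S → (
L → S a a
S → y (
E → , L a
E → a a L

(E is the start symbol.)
{ ',' }

PREDICT(E → ',' L a) = (FIRST(RHS) \ {ε}) ∪ (FOLLOW(E) if ε ∈ FIRST(RHS), i.e. RHS ⇒* ε)
FIRST(',' L a) = { ',' }
ε ∉ FIRST(',' L a), so FOLLOW(E) is not added.
PREDICT(E → ',' L a) = { ',' }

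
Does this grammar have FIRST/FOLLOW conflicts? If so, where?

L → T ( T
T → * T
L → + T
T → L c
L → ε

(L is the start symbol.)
Yes. L → T '(' T with FOLLOW(L) on { 'c' }

Nullable non-terminals: L.
FIRST sets used below: FIRST(T) = { '*', '+', 'c' }

L: nullable alternative(s) L → ε; FOLLOW(L) = { $, 'c' }
  L → T ( T: FIRST \ {ε} = { '*', '+', 'c' } — overlaps FOLLOW(L) on { 'c' }: CONFLICT
  L → + T: FIRST \ {ε} = { '+' } — disjoint from FOLLOW(L)
  L → ε: FIRST \ {ε} = { } — this is the only nullable alternative, skip

T has no nullable alternative, so no FIRST/FOLLOW check is needed there.

So the grammar has 1 FIRST/FOLLOW conflict (marked CONFLICT above).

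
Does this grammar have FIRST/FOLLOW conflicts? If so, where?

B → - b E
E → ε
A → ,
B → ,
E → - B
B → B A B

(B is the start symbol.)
No FIRST/FOLLOW conflicts.

A FIRST/FOLLOW conflict occurs when a non-terminal N has a nullable alternative N → β (β ⇒* ε) and another alternative N → α with FIRST(α) ∩ FOLLOW(N) ≠ ∅: on such a lookahead the parser cannot decide between expanding α and letting N vanish via β.

Nullable non-terminals: E.

E: nullable alternative(s) E → ε; FOLLOW(E) = { $, ',' }
  E → ε: FIRST \ {ε} = { } — this is the only nullable alternative, skip
  E → - B: FIRST \ {ε} = { '-' } — disjoint from FOLLOW(E)

A, B have no nullable alternative, so no FIRST/FOLLOW check is needed there.

No FIRST/FOLLOW conflicts found.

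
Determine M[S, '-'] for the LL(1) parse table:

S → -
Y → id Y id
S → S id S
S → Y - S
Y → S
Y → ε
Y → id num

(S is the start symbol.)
S → -, S → S id S, S → Y - S

To find M[S, '-'], we find productions for S where '-' is in the predict set (PREDICT(N → α) = (FIRST(α) \ {ε}) ∪ (FOLLOW(N) if α ⇒* ε)).

Relevant sets:
  FIRST(S) = { '-', 'id' }
  FIRST(Y) = { '-', 'id', ε }

S → -: PREDICT = { '-' }
  '-' is in predict set, so this production goes in M[S, '-']
S → S id S: PREDICT = { '-', 'id' }
  '-' is in predict set, so this production goes in M[S, '-']
S → Y - S: PREDICT = { '-', 'id' }
  '-' is in predict set, so this production goes in M[S, '-']

M[S, '-'] = S → -, S → S id S, S → Y - S  (a multiply-defined cell — the grammar is not LL(1))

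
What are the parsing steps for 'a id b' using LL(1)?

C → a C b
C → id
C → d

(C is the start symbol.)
LL(1) parsing maintains a stack (initially the start symbol over $) and the input. At each step: if the stack top is a terminal, match it against the current input token; if it is a non-terminal N, replace it with the RHS of M[N, lookahead] (the unique production whose predict set contains the lookahead).

Stack is shown with the top on the left.

Stack    Input     Action
-------------------------
C $      a id b $  output C → a C b
a C b $  a id b $  match 'a'
C b $    id b $    output C → id
id b $   id b $    match 'id'
b $      b $       match 'b'
$        $         accept

The string is accepted.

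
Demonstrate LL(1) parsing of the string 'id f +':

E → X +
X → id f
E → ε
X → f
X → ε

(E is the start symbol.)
LL(1) parsing maintains a stack (initially the start symbol over $) and the input. At each step: if the stack top is a terminal, match it against the current input token; if it is a non-terminal N, replace it with the RHS of M[N, lookahead] (the unique production whose predict set contains the lookahead).

Stack is shown with the top on the left.

Stack     Input     Action
--------------------------
E $       id f + $  output E → X +
X + $     id f + $  output X → id f
id f + $  id f + $  match 'id'
f + $     f + $     match 'f'
+ $       + $       match '+'
$         $         accept

The string is accepted.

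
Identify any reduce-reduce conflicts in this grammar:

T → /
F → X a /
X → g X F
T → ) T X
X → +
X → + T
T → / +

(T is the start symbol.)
No reduce-reduce conflicts

Augment with T' → T and build the canonical LR(0) collection (I0 = CLOSURE({[T' → . T]}), then GOTO on every symbol after a dot until no new states appear). It has 15 states:
  I0: { [T → . ) T X], [T → . / +], [T → . /], [T' → . T] }  — shift
  I1: { [T → ) . T X], [T → . ) T X], [T → . / +], [T → . /] }  — shift
  I2: { [T → / . +], [T → / .] }  — shift, reduce
  I3: { [T' → T .] }  — accept
  I4: { [T → / + .] }  — reduce
  I5: { [T → ) T . X], [X → . + T], [X → . +], [X → . g X F] }  — shift
  I6: { [T → . ) T X], [T → . / +], [T → . /], [X → + . T], [X → + .] }  — shift, reduce
  I7: { [T → ) T X .] }  — reduce
  I8: { [X → . + T], [X → . +], [X → . g X F], [X → g . X F] }  — shift
  I9: { [F → . X a /], [X → . + T], [X → . +], [X → . g X F], [X → g X . F] }  — shift
  I10: { [X → g X F .] }  — reduce
  I11: { [F → X . a /] }  — shift
  I12: { [F → X a . /] }  — shift
  I13: { [F → X a / .] }  — reduce
  I14: { [X → + T .] }  — reduce

No state contains more than one complete item.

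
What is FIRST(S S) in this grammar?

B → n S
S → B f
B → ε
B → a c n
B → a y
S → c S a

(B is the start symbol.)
{ 'a', 'c', 'f', 'n' }

FIRST sets of the non-terminals involved (from the grammar, by fixed-point iteration):
  FIRST(S) = { 'a', 'c', 'f', 'n' }

To compute FIRST(S S), process the symbols left to right:
Symbol S is a non-terminal. Add FIRST(S) \ {ε} = { 'a', 'c', 'f', 'n' }
S is not nullable (ε ∉ FIRST(S)), so stop here.
FIRST(S S) = { 'a', 'c', 'f', 'n' }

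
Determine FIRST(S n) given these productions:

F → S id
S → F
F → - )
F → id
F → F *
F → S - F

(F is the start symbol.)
FIRST sets of the non-terminals involved (from the grammar, by fixed-point iteration):
  FIRST(S) = { '-', 'id' }

To compute FIRST(S n), process the symbols left to right:
Symbol S is a non-terminal. Add FIRST(S) \ {ε} = { '-', 'id' }
S is not nullable (ε ∉ FIRST(S)), so stop here.
FIRST(S n) = { '-', 'id' }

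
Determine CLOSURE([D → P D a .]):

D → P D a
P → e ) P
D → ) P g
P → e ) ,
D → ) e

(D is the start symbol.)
{ [D → P D a .] }

Start with: [D → P D a .]
The dot is at the end, so nothing is added.

CLOSURE = { [D → P D a .] }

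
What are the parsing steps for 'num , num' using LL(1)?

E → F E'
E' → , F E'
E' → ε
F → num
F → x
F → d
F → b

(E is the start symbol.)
LL(1) parsing maintains a stack (initially the start symbol over $) and the input. At each step: if the stack top is a terminal, match it against the current input token; if it is a non-terminal N, replace it with the RHS of M[N, lookahead] (the unique production whose predict set contains the lookahead).

Stack is shown with the top on the left.

Stack     Input        Action
-----------------------------
E $       num , num $  output E → F E'
F E' $    num , num $  output F → num
num E' $  num , num $  match 'num'
E' $      , num $      output E' → , F E'
, F E' $  , num $      match ','
F E' $    num $        output F → num
num E' $  num $        match 'num'
E' $      $            output E' → ε
$         $            accept

The string is accepted.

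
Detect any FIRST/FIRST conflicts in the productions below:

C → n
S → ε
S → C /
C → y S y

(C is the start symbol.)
No FIRST/FIRST conflicts.

A FIRST/FIRST conflict occurs when two productions N → α and N → β for the same non-terminal have FIRST(α) ∩ FIRST(β) ≠ ∅ (with ε ∈ FIRST of a nullable right-hand side, so two nullable alternatives also conflict).

FIRST sets of the non-terminals at (or reachable through a nullable prefix from) the front of some alternative:
  FIRST(C) = { 'n', 'y' }

Productions for C:
  C → n: FIRST = { 'n' }
  C → y S y: FIRST = { 'y' }
Productions for S:
  S → ε: FIRST = { ε }
  S → C /: FIRST = { 'n', 'y' }

All alternatives of each non-terminal have pairwise disjoint FIRST sets.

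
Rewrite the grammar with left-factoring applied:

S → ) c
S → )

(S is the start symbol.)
S → ) S'
S' → c
S' → ε

Left-factoring transforms A → αβ₁ | αβ₂ into A → αA' and A' → β₁ | β₂
(α is the longest common prefix among the alternatives). Repeat until
no nonterminal has two alternatives with a common prefix.

Round 1: S has alternatives sharing prefix ')'. Introduce S': S → ) S'
  Add: S' → c
  Add: S' → ε

No remaining common prefixes — done.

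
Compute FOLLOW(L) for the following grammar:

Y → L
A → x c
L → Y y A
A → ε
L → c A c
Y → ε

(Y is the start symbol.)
{ $, 'y' }

To compute FOLLOW(L), find every occurrence of L on a right-hand side N → α L β: add FIRST(β) \ {ε}, and if β is empty or nullable also add FOLLOW(N). Iterate to a fixed point.

In Y → L: L is at the end, add FOLLOW(Y)

The FOLLOW sets referred to above (computed the same way, to a fixed point):
  FOLLOW(Y) = { $, 'y' }

Taking the union: FOLLOW(L) = { $, 'y' }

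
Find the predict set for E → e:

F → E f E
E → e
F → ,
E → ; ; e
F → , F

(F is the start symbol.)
PREDICT(E → e) = (FIRST(RHS) \ {ε}) ∪ (FOLLOW(E) if ε ∈ FIRST(RHS), i.e. RHS ⇒* ε)
FIRST(e) = { 'e' }
ε ∉ FIRST(e), so FOLLOW(E) is not added.
PREDICT(E → e) = { 'e' }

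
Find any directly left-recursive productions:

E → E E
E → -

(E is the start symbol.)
Direct left recursion occurs when N → N α for some non-terminal N (the right-hand side begins with the left-hand side itself).

E → E E: LEFT RECURSIVE (starts with E)
E → -: starts with '-'

The grammar has direct left recursion on: E.

Answer: Yes, E is left-recursive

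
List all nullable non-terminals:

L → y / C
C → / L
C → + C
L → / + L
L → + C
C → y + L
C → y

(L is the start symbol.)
None

There are no ε-productions, so no non-terminal can derive ε.
No non-terminals are nullable.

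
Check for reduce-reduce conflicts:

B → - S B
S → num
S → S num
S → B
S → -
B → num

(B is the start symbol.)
Augment with B' → B and build the canonical LR(0) collection (I0 = CLOSURE({[B' → . B]}), then GOTO on every symbol after a dot until no new states appear). It has 10 states:
  I0: { [B → . - S B], [B → . num], [B' → . B] }  — shift
  I1: { [B → - . S B], [B → . - S B], [B → . num], [S → . -], [S → . B], [S → . S num], [S → . num] }  — shift
  I2: { [B' → B .] }  — accept
  I3: { [B → num .] }  — reduce
  I4: { [B → - . S B], [B → . - S B], [B → . num], [S → - .], [S → . -], [S → . B], [S → . S num], [S → . num] }  — shift, reduce
  I5: { [S → B .] }  — reduce
  I6: { [B → - S . B], [B → . - S B], [B → . num], [S → S . num] }  — shift
  I7: { [B → num .], [S → num .] }  — 2 reduces
  I8: { [B → - S B .] }  — reduce
  I9: { [B → num .], [S → S num .] }  — 2 reduces

I7 contains complete items [B → num .], [S → num .] — reduce-reduce conflict.
I9 contains complete items [B → num .], [S → S num .] — reduce-reduce conflict.

Answer: Yes — I7: [B → num .] vs [S → num .]; I9: [B → num .] vs [S → S num .]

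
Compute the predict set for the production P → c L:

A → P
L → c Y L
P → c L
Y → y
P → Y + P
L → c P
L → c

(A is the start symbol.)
PREDICT(P → c L) = (FIRST(RHS) \ {ε}) ∪ (FOLLOW(P) if ε ∈ FIRST(RHS), i.e. RHS ⇒* ε)
FIRST(c L) = { 'c' }
ε ∉ FIRST(c L), so FOLLOW(P) is not added.
PREDICT(P → c L) = { 'c' }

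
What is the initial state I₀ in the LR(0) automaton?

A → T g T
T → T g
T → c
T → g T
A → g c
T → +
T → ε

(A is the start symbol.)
{ [A → . T g T], [A → . g c], [A' → . A], [T → . +], [T → . T g], [T → . c], [T → . g T], [T → .] }

First, augment the grammar with A' → A
I₀ = CLOSURE({ [A' → . A] }):
  [A' → . A] has the dot before A: add [A → . T g T], [A → . g c]
  [A → . T g T] has the dot before T: add [T → . T g], [T → . c], [T → . g T], [T → . +], [T → .]
No further items can be added.

I₀ = { [A → . T g T], [A → . g c], [A' → . A], [T → . +], [T → . T g], [T → . c], [T → . g T], [T → .] }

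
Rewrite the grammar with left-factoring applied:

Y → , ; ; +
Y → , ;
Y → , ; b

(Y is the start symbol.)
Y → , ; Y'
Y' → ; +
Y' → ε
Y' → b

Left-factoring transforms A → αβ₁ | αβ₂ into A → αA' and A' → β₁ | β₂
(α is the longest common prefix among the alternatives). Repeat until
no nonterminal has two alternatives with a common prefix.

Round 1: Y has alternatives sharing prefix ', ;'. Introduce Y': Y → , ; Y'
  Add: Y' → ; +
  Add: Y' → ε
  Add: Y' → b

No remaining common prefixes — done.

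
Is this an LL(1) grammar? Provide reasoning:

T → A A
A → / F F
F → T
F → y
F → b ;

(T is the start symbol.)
Yes, the grammar is LL(1).

Relevant sets:
  FIRST(T) = { '/' }

For F:
  PREDICT(F → T) = { '/' }
  PREDICT(F → y) = { 'y' }
  PREDICT(F → b ';') = { 'b' }
T, A have a single production, so nothing to check there.

All predict sets are disjoint. The grammar IS LL(1).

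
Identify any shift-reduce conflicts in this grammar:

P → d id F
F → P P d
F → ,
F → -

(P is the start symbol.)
No shift-reduce conflicts

Augment with P' → P and build the canonical LR(0) collection (I0 = CLOSURE({[P' → . P]}), then GOTO on every symbol after a dot until no new states appear). It has 10 states:
  I0: { [P → . d id F], [P' → . P] }  — shift
  I1: { [P' → P .] }  — accept
  I2: { [P → d . id F] }  — shift
  I3: { [F → . ,], [F → . -], [F → . P P d], [P → . d id F], [P → d id . F] }  — shift
  I4: { [F → , .] }  — reduce
  I5: { [F → - .] }  — reduce
  I6: { [P → d id F .] }  — reduce
  I7: { [F → P . P d], [P → . d id F] }  — shift
  I8: { [F → P P . d] }  — shift
  I9: { [F → P P d .] }  — reduce

No state contains both a complete item and a shift item.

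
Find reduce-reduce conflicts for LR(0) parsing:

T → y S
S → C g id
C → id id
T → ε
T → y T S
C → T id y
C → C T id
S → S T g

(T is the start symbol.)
A reduce-reduce conflict occurs when an LR(0) state has two complete items [A → α .] and [B → β .] — both call for a reduction, and with no lookahead the parser cannot choose between them.

Augment with T' → T and build the canonical LR(0) collection (I0 = CLOSURE({[T' → . T]}), then GOTO on every symbol after a dot until no new states appear). It has 19 states:
  I0: { [T → . y S], [T → . y T S], [T → .], [T' → . T] }  — shift, reduce
  I1: { [T' → T .] }  — accept
  I2: { [C → . C T id], [C → . T id y], [C → . id id], [S → . C g id], [S → . S T g], [T → . y S], [T → . y T S], [T → .], [T → y . S], [T → y . T S] }  — shift, reduce
  I3: { [C → C . T id], [S → C . g id], [T → . y S], [T → . y T S], [T → .] }  — shift, reduce
  I4: { [S → S . T g], [T → . y S], [T → . y T S], [T → .], [T → y S .] }  — shift, 2 reduces
  I5: { [C → . C T id], [C → . T id y], [C → . id id], [C → T . id y], [S → . C g id], [S → . S T g], [T → . y S], [T → . y T S], [T → .], [T → y T . S] }  — shift, reduce
  I6: { [C → id . id] }  — shift
  I7: { [C → id id .] }  — reduce
  I8: { [S → S . T g], [T → . y S], [T → . y T S], [T → .], [T → y T S .] }  — shift, 2 reduces
  I9: { [C → T . id y] }  — shift
  I10: { [C → T id . y], [C → id . id] }  — shift
  I11: { [C → T id y .] }  — reduce
  I12: { [C → T id . y] }  — shift
  I13: { [S → S T . g] }  — shift
  I14: { [S → S T g .] }  — reduce
  I15: { [C → C T . id] }  — shift
  I16: { [S → C g . id] }  — shift
  I17: { [S → C g id .] }  — reduce
  I18: { [C → C T id .] }  — reduce

I4 contains complete items [T → .], [T → y S .] — reduce-reduce conflict.
I8 contains complete items [T → .], [T → y T S .] — reduce-reduce conflict.

Answer: Yes — I4: [T → .] vs [T → y S .]; I8: [T → .] vs [T → y T S .]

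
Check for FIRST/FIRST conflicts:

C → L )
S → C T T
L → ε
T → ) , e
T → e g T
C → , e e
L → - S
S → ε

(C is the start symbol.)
No FIRST/FIRST conflicts.

A FIRST/FIRST conflict occurs when two productions N → α and N → β for the same non-terminal have FIRST(α) ∩ FIRST(β) ≠ ∅ (with ε ∈ FIRST of a nullable right-hand side, so two nullable alternatives also conflict).

FIRST sets of the non-terminals at (or reachable through a nullable prefix from) the front of some alternative:
  FIRST(L) = { '-', ε }
  FIRST(C) = { ')', ',', '-' }

Productions for C:
  C → L ): FIRST = { ')', '-' }
  C → , e e: FIRST = { ',' }
Productions for S:
  S → C T T: FIRST = { ')', ',', '-' }
  S → ε: FIRST = { ε }
Productions for L:
  L → ε: FIRST = { ε }
  L → - S: FIRST = { '-' }
Productions for T:
  T → ) , e: FIRST = { ')' }
  T → e g T: FIRST = { 'e' }

All alternatives of each non-terminal have pairwise disjoint FIRST sets.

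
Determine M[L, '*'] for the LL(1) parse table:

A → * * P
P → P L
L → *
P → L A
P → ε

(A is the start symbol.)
L → *

To find M[L, '*'], we find productions for L where '*' is in the predict set (PREDICT(N → α) = (FIRST(α) \ {ε}) ∪ (FOLLOW(N) if α ⇒* ε)).

L → *: PREDICT = { '*' }
  '*' is in predict set, so this production goes in M[L, '*']

M[L, '*'] = L → *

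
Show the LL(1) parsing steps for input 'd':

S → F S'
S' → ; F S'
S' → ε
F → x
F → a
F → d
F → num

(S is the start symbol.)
LL(1) parsing maintains a stack (initially the start symbol over $) and the input. At each step: if the stack top is a terminal, match it against the current input token; if it is a non-terminal N, replace it with the RHS of M[N, lookahead] (the unique production whose predict set contains the lookahead).

Stack is shown with the top on the left.

Stack   Input  Action
---------------------
S $     d $    output S → F S'
F S' $  d $    output F → d
d S' $  d $    match 'd'
S' $    $      output S' → ε
$       $      accept

The string is accepted.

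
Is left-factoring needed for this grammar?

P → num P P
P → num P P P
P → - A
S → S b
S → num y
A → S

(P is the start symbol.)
Yes, P has productions with common prefix 'num P P'

Left-factoring is needed when two productions for the same non-terminal
share a common prefix on the right-hand side.

Productions for P:
  P → num P P
  P → num P P P
  P → - A
Productions for S:
  S → S b
  S → num y

Found common prefix 'num P P' in productions for P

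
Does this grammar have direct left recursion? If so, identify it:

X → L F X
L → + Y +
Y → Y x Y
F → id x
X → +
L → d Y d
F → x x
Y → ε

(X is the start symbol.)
Yes, Y is left-recursive

Direct left recursion occurs when N → N α for some non-terminal N (the right-hand side begins with the left-hand side itself).

X → L F X: starts with L
L → + Y +: starts with '+'
Y → Y x Y: LEFT RECURSIVE (starts with Y)
F → id x: starts with id
X → +: starts with '+'
L → d Y d: starts with d
F → x x: starts with x
Y → ε: starts with ε

The grammar has direct left recursion on: Y.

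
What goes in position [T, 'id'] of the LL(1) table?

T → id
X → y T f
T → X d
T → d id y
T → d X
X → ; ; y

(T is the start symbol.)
T → id

To find M[T, 'id'], we find productions for T where 'id' is in the predict set (PREDICT(N → α) = (FIRST(α) \ {ε}) ∪ (FOLLOW(N) if α ⇒* ε)).

Relevant sets:
  FIRST(X) = { ';', 'y' }

T → id: PREDICT = { 'id' }
  'id' is in predict set, so this production goes in M[T, 'id']
T → X d: PREDICT = { ';', 'y' }
T → d id y: PREDICT = { 'd' }
T → d X: PREDICT = { 'd' }

M[T, 'id'] = T → id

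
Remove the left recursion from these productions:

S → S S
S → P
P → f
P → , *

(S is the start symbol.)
S → P S'
S' → S S'
S' → ε
P → f
P → , *

S is directly left-recursive. The standard transformation for
  A → A α₁ | ... | A α_m | β₁ | ... | β_n
is
  A  → β₁ A' | ... | β_n A'
  A' → α₁ A' | ... | α_m A' | ε

S → P becomes S → P S'
S → S S becomes S' → S S'
Add S' → ε

Productions for other non-terminals are unchanged:
  P → f
  P → , *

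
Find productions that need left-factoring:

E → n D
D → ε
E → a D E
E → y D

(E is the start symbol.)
Left-factoring is needed when two productions for the same non-terminal
share a common prefix on the right-hand side.

Productions for E:
  E → n D
  E → a D E
  E → y D

No common prefixes found.

Answer: No, left-factoring is not needed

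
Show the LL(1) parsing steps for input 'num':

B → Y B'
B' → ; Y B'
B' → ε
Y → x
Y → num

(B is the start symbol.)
LL(1) parsing maintains a stack (initially the start symbol over $) and the input. At each step: if the stack top is a terminal, match it against the current input token; if it is a non-terminal N, replace it with the RHS of M[N, lookahead] (the unique production whose predict set contains the lookahead).

Stack is shown with the top on the left.

Stack     Input  Action
-----------------------
B $       num $  output B → Y B'
Y B' $    num $  output Y → num
num B' $  num $  match 'num'
B' $      $      output B' → ε
$         $      accept

The string is accepted.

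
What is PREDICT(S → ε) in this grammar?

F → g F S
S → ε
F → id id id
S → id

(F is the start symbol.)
{ $, 'id' }

PREDICT(S → ε) = (FIRST(RHS) \ {ε}) ∪ (FOLLOW(S) if ε ∈ FIRST(RHS), i.e. RHS ⇒* ε)
The right-hand side is ε (FIRST(ε) = { ε }), so the predict set is FOLLOW(S) = { $, 'id' }
PREDICT(S → ε) = { $, 'id' }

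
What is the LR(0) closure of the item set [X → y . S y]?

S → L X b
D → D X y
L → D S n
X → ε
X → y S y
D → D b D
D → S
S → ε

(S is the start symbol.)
{ [D → . D X y], [D → . D b D], [D → . S], [L → . D S n], [S → . L X b], [S → .], [X → y . S y] }

Start with: [X → y . S y]
  [X → y . S y] has the dot before S: add [S → . L X b], [S → .]
  [S → . L X b] has the dot before L: add [L → . D S n]
  [L → . D S n] has the dot before D: add [D → . D X y], [D → . D b D], [D → . S]
No further items can be added.

CLOSURE = { [D → . D X y], [D → . D b D], [D → . S], [L → . D S n], [S → . L X b], [S → .], [X → y . S y] }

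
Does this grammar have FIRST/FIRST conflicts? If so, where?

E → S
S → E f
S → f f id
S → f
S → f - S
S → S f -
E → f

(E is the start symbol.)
Yes. E → S / E → f on { 'f' }; S → E f / S → f f id on { 'f' }; S → E f / S → f on { 'f' }; S → E f / S → f '-' S on { 'f' }; S → E f / S → S f '-' on { 'f' }; S → f f id / S → f on { 'f' }; S → f f id / S → f '-' S on { 'f' }; S → f f id / S → S f '-' on { 'f' }; S → f / S → f '-' S on { 'f' }; S → f / S → S f '-' on { 'f' }; S → f '-' S / S → S f '-' on { 'f' }

FIRST sets of the non-terminals at (or reachable through a nullable prefix from) the front of some alternative:
  FIRST(S) = { 'f' }
  FIRST(E) = { 'f' }

Productions for E:
  E → S: FIRST = { 'f' }
  E → f: FIRST = { 'f' }
Productions for S:
  S → E f: FIRST = { 'f' }
  S → f f id: FIRST = { 'f' }
  S → f: FIRST = { 'f' }
  S → f - S: FIRST = { 'f' }
  S → S f -: FIRST = { 'f' }

Conflict for E: E → S and E → f
  Overlap: { 'f' }
Conflict for S: S → E f and S → f f id
  Overlap: { 'f' }
Conflict for S: S → E f and S → f
  Overlap: { 'f' }
Conflict for S: S → E f and S → f - S
  Overlap: { 'f' }
Conflict for S: S → E f and S → S f -
  Overlap: { 'f' }
Conflict for S: S → f f id and S → f
  Overlap: { 'f' }
Conflict for S: S → f f id and S → f - S
  Overlap: { 'f' }
Conflict for S: S → f f id and S → S f -
  Overlap: { 'f' }
Conflict for S: S → f and S → f - S
  Overlap: { 'f' }
Conflict for S: S → f and S → S f -
  Overlap: { 'f' }
Conflict for S: S → f - S and S → S f -
  Overlap: { 'f' }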